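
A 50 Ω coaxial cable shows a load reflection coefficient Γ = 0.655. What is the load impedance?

Z_L ≈ 240 Ω

Z_L = Z_0·(1 + Γ)/(1 − Γ) = 50·(1.66)/(0.345)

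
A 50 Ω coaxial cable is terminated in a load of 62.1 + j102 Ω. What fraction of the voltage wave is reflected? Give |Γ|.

|Γ| ≈ 0.678

Γ = (Z_L − Z_0)/(Z_L + Z_0) = (12.1 + j102)/(112.1 + j102)
|Γ| = 103/152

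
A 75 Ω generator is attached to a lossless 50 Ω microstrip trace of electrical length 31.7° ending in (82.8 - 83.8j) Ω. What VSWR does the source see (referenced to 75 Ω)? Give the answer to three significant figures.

VSWR ≈ 4.29

tan(βl) = 0.618
Z_in = Z_0·(Z_L + jZ_0·tanβl)/(Z_0 + jZ_L·tanβl) = 22 − j37.1 Ω
Γ_s = (Z_in − Z_s)/(Z_in + Z_s) = (-53 − j37.1)/(97 − j37.1), |Γ_s| = 0.622
VSWR = (1 + |Γ_s|)/(1 − |Γ_s|)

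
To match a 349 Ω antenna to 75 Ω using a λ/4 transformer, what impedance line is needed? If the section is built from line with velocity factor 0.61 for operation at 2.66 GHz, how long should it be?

Z_qwt ≈ 162 Ω; length ≈ 1.72 cm

Z_qwt = √(Z_0·R_L) = √(75 × 349) = √26180
λ = 0.61·c/f = 0.0688 m, so l = λ/4 = 0.0172 m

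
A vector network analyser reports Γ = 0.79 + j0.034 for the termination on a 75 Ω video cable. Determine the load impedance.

Z_L = Z_0·(1 + Γ)/(1 − Γ) = 75·(1.79 + j0.034)/(0.21 − j0.034)

Z_L ≈ 621 + j113 Ω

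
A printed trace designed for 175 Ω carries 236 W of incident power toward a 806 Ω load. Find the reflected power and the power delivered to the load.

P_reflected ≈ 97.6 W; P_delivered ≈ 138 W

Γ = (806 − 175)/(806 + 175) = 0.643
|Γ|² = 0.414
P_refl = |Γ|²·P_inc = 97.6 W, P_del = (1 − |Γ|²)·P_inc = 138 W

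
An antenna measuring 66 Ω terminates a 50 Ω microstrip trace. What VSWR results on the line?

For a purely resistive load, VSWR = R_L/Z_0 or Z_0/R_L (whichever > 1) = 66/50

VSWR ≈ 1.32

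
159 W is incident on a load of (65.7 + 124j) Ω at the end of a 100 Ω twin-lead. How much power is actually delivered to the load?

P_delivered ≈ 97.6 W

|Γ| = |(-34.3 + j124)/(165.7 + j124)| = 0.622
|Γ|² = 0.386
P_refl = |Γ|²·P_inc = 61.4 W, P_del = (1 − |Γ|²)·P_inc = 97.6 W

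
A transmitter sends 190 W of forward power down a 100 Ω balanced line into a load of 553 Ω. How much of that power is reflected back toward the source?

Γ = (553 − 100)/(553 + 100) = 0.694
|Γ|² = 0.481
P_refl = |Γ|²·P_inc = 91.4 W, P_del = (1 − |Γ|²)·P_inc = 98.6 W

P_reflected ≈ 91.4 W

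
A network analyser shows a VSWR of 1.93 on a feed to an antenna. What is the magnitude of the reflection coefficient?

|Γ| ≈ 0.317

|Γ| = (S − 1)/(S + 1) = (1.93 − 1)/(1.93 + 1) = 0.93/2.93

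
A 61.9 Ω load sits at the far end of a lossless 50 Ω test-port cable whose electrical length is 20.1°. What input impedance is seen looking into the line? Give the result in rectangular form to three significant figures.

Z_in ≈ 58.2 − j8.09 Ω

tan(βl) = tan(20.1°) = 0.366
Z_in = Z_0·(Z_L + jZ_0·tanβl)/(Z_0 + jZ_L·tanβl)
     = 50·(61.9 + j18.3)/(50 + j22.7)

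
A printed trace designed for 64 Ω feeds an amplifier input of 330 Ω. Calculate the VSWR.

VSWR ≈ 5.16

Γ = (330 − 64)/(330 + 64) = 0.675
VSWR = (1 + 0.675)/(1 − 0.675)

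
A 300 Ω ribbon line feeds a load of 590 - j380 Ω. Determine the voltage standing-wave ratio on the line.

Γ = (Z_L − Z_0)/(Z_L + Z_0) = (290 − j380)/(890 − j380)
|Γ| = 478/968 = 0.494
VSWR = (1 + |Γ|)/(1 − |Γ|) = 1.49/0.506

VSWR ≈ 2.95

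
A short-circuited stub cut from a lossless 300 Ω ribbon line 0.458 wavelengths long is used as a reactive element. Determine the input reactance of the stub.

X_in ≈ -81.1 Ω (capacitive)

βl = 2π × 0.458 = 165°
tan(βl) = -0.27
For a short-circuited stub, Z_in = jZ_0·tan(βl)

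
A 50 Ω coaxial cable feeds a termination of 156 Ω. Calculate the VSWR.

Γ = (156 − 50)/(156 + 50) = 0.515
VSWR = (1 + 0.515)/(1 − 0.515)

VSWR ≈ 3.12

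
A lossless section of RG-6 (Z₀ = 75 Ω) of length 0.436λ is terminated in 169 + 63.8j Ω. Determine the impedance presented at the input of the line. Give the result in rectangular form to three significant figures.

Z_in ≈ 72 + j74.1 Ω

βl = 2π × 0.436 = 157°
tan(βl) = tan(157°) = -0.425
Z_in = Z_0·(Z_L + jZ_0·tanβl)/(Z_0 + jZ_L·tanβl)
     = 75·(169 + j31.9)/(102 − j71.9)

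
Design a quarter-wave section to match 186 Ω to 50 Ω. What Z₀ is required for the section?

Z_qwt ≈ 96.4 Ω

Z_qwt = √(Z_0·R_L) = √(50 × 186) = √9300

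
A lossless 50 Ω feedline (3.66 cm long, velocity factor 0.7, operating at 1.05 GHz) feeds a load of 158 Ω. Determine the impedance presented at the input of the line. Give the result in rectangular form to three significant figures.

Z_in ≈ 18.6 − j19.7 Ω

λ = v/f = 0.7·c / 1.05 GHz = 0.2 m
βl = 2π·l/λ = 2π × 0.183 = 65.9°
tan(βl) = tan(65.9°) = 2.23
Z_in = Z_0·(Z_L + jZ_0·tanβl)/(Z_0 + jZ_L·tanβl)
     = 50·(158 + j112)/(50 + j353)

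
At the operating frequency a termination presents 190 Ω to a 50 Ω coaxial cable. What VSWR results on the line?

VSWR ≈ 3.8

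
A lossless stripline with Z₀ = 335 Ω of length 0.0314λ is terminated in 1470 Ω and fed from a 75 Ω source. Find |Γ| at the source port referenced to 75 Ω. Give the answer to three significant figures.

βl = 2π × 0.0314 = 11.3°
tan(βl) = 0.2
Z_in = Z_0·(Z_L + jZ_0·tanβl)/(Z_0 + jZ_L·tanβl) = 864 − j691 Ω
Γ_s = (Z_in − Z_s)/(Z_in + Z_s) = (789 − j691)/(939 − j691), |Γ_s| = 0.9

|Γ| ≈ 0.9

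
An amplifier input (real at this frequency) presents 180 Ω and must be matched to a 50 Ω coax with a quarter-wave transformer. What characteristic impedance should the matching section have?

Z_qwt = √(Z_0·R_L) = √(50 × 180) = √9000

Z_qwt ≈ 94.9 Ω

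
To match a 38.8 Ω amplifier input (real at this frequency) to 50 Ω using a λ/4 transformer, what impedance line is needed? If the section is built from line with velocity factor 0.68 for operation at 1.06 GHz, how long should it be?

Z_qwt = √(Z_0·R_L) = √(50 × 38.8) = √1940
λ = 0.68·c/f = 0.192 m, so l = λ/4 = 0.0481 m

Z_qwt ≈ 44 Ω; length ≈ 4.81 cm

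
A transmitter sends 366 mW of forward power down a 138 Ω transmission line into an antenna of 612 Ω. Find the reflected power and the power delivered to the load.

Γ = (612 − 138)/(612 + 138) = 0.632
|Γ|² = 0.399
P_refl = |Γ|²·P_inc = 146 mW, P_del = (1 − |Γ|²)·P_inc = 220 mW

P_reflected ≈ 146 mW; P_delivered ≈ 220 mW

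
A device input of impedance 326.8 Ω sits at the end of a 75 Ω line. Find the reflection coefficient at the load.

Γ = (Z_L − Z_0)/(Z_L + Z_0) = (326.8 − 75)/(326.8 + 75) = 251.8/401.8

Γ = 0.627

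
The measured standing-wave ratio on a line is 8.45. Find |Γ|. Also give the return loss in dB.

|Γ| ≈ 0.788; return loss ≈ 2.07 dB

|Γ| = (S − 1)/(S + 1) = (8.45 − 1)/(8.45 + 1) = 7.45/9.45
RL = −20·log₁₀|Γ| = −20·log₁₀(0.788)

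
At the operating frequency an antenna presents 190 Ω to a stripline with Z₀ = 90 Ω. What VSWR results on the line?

VSWR ≈ 2.11

Γ = (190 − 90)/(190 + 90) = 0.357
VSWR = (1 + 0.357)/(1 − 0.357)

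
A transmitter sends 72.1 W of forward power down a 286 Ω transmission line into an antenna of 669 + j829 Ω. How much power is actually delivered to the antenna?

|Γ| = |(383 + j829)/(955 + j829)| = 0.722
|Γ|² = 0.521
P_refl = |Γ|²·P_inc = 37.6 W, P_del = (1 − |Γ|²)·P_inc = 34.5 W

P_delivered ≈ 34.5 W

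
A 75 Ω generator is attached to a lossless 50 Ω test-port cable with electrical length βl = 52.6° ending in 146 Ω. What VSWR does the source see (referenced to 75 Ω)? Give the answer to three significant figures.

VSWR ≈ 3.53

tan(βl) = 1.31
Z_in = Z_0·(Z_L + jZ_0·tanβl)/(Z_0 + jZ_L·tanβl) = 25.4 − j31.6 Ω
Γ_s = (Z_in − Z_s)/(Z_in + Z_s) = (-49.6 − j31.6)/(100 − j31.6), |Γ_s| = 0.559
VSWR = (1 + |Γ_s|)/(1 − |Γ_s|)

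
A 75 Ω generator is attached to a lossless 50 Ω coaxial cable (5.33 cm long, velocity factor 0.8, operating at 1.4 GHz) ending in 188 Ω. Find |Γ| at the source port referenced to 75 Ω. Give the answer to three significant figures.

λ = v/f = 0.8·c / 1.4 GHz = 0.171 m
βl = 2π·l/λ = 2π × 0.311 = 112°
tan(βl) = -2.48
Z_in = Z_0·(Z_L + jZ_0·tanβl)/(Z_0 + jZ_L·tanβl) = 15.3 + j18.5 Ω
Γ_s = (Z_in − Z_s)/(Z_in + Z_s) = (-59.7 + j18.5)/(90.3 + j18.5), |Γ_s| = 0.678

|Γ| ≈ 0.678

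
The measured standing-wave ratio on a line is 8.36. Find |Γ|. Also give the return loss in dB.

|Γ| ≈ 0.786; return loss ≈ 2.09 dB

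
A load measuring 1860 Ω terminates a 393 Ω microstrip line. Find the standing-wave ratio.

VSWR ≈ 4.73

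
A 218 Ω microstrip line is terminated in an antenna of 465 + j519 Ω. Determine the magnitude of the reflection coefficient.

Γ = (Z_L − Z_0)/(Z_L + Z_0) = (247 + j519)/(683 + j519)
|Γ| = 575/858

|Γ| ≈ 0.67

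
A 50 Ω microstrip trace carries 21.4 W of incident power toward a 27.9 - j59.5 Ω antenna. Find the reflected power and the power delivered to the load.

|Γ| = |(-22.1 − j59.5)/(77.9 − j59.5)| = 0.648
|Γ|² = 0.419
P_refl = |Γ|²·P_inc = 8.97 W, P_del = (1 − |Γ|²)·P_inc = 12.4 W

P_reflected ≈ 8.97 W; P_delivered ≈ 12.4 W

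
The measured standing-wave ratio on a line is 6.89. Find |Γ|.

|Γ| ≈ 0.747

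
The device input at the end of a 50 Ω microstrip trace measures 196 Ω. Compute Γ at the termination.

Γ = 0.593

Γ = (Z_L − Z_0)/(Z_L + Z_0) = (196 − 50)/(196 + 50) = 146/246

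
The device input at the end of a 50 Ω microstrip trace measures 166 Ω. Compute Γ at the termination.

Γ = 0.537

Γ = (Z_L − Z_0)/(Z_L + Z_0) = (166 − 50)/(166 + 50) = 116/216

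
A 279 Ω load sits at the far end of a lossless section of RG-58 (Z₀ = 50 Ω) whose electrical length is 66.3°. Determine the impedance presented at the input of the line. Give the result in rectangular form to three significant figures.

Z_in ≈ 10.6 − j21.1 Ω

tan(βl) = tan(66.3°) = 2.28
Z_in = Z_0·(Z_L + jZ_0·tanβl)/(Z_0 + jZ_L·tanβl)
     = 50·(279 + j114)/(50 + j636)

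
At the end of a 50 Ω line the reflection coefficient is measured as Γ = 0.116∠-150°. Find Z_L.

Z_L ≈ 40.6 − j4.78 Ω

Z_L = Z_0·(1 + Γ)/(1 − Γ) = 50·(0.9 − j0.058)/(1.1 + j0.058)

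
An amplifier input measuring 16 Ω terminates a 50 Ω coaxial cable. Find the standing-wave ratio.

VSWR ≈ 3.12

Γ = (16 − 50)/(16 + 50) = -0.515
VSWR = (1 + 0.515)/(1 − 0.515)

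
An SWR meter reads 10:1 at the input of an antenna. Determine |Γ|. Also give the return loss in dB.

|Γ| = (S − 1)/(S + 1) = (10 − 1)/(10 + 1) = 9/11
RL = −20·log₁₀|Γ| = −20·log₁₀(0.818)

|Γ| ≈ 0.818; return loss ≈ 1.74 dB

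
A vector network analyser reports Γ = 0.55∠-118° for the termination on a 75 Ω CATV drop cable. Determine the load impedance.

Z_L ≈ 28.8 − j40 Ω

Z_L = Z_0·(1 + Γ)/(1 − Γ) = 75·(0.742 − j0.486)/(1.26 + j0.486)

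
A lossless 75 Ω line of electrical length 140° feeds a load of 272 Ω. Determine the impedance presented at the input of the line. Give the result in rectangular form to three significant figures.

Z_in ≈ 45.2 + j74.5 Ω

tan(βl) = tan(140°) = -0.839
Z_in = Z_0·(Z_L + jZ_0·tanβl)/(Z_0 + jZ_L·tanβl)
     = 75·(272 − j62.9)/(75 − j228)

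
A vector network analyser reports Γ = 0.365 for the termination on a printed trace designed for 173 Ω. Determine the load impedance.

Z_L ≈ 372 Ω

Z_L = Z_0·(1 + Γ)/(1 − Γ) = 173·(1.36)/(0.635)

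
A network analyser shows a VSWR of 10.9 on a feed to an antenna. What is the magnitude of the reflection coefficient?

|Γ| ≈ 0.832

|Γ| = (S − 1)/(S + 1) = (10.9 − 1)/(10.9 + 1) = 9.9/11.9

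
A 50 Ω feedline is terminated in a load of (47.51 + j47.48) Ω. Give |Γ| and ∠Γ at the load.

Γ ≈ 0.438 ∠ 67°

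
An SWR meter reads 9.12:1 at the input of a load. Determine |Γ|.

|Γ| = (S − 1)/(S + 1) = (9.12 − 1)/(9.12 + 1) = 8.12/10.1

|Γ| ≈ 0.802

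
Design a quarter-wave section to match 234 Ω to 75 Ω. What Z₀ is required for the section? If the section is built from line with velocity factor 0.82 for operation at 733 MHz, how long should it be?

Z_qwt ≈ 132 Ω; length ≈ 8.39 cm

Z_qwt = √(Z_0·R_L) = √(75 × 234) = √17550
λ = 0.82·c/f = 0.336 m, so l = λ/4 = 0.0839 m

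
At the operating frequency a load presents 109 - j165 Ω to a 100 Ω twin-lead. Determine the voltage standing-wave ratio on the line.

VSWR ≈ 4.27

Γ = (Z_L − Z_0)/(Z_L + Z_0) = (9 − j165)/(209 − j165)
|Γ| = 165/266 = 0.621
VSWR = (1 + |Γ|)/(1 − |Γ|) = 1.62/0.379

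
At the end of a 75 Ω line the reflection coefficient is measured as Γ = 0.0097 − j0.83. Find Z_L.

Z_L = Z_0·(1 + Γ)/(1 − Γ) = 75·(1.01 − j0.83)/(0.99 + j0.83)

Z_L ≈ 14 − j74.6 Ω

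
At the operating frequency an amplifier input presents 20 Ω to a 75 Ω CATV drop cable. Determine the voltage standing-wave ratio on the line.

For a purely resistive load, VSWR = R_L/Z_0 or Z_0/R_L (whichever > 1) = 75/20

VSWR ≈ 3.75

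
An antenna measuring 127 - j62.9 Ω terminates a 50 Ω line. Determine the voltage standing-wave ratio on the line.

Γ = (Z_L − Z_0)/(Z_L + Z_0) = (77 − j62.9)/(177 − j62.9)
|Γ| = 99.4/188 = 0.529
VSWR = (1 + |Γ|)/(1 − |Γ|) = 1.53/0.471

VSWR ≈ 3.25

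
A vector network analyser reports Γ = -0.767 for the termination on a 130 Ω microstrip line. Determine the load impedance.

Z_L = Z_0·(1 + Γ)/(1 − Γ) = 130·(0.233)/(1.77)

Z_L ≈ 17.1 Ω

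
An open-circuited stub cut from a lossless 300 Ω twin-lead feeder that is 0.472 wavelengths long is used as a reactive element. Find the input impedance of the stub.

Z_in ≈ +j1690 Ω

βl = 2π × 0.472 = 170°
tan(βl) = -0.178
For an open-circuited stub, Z_in = −jZ_0·cot(βl) = −jZ_0/tan(βl)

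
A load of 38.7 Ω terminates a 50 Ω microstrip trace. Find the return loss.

Γ = (38.7 − 50)/(38.7 + 50) = -0.127
RL = −20·log₁₀|Γ| = −20·log₁₀(0.127)

RL ≈ 17.9 dB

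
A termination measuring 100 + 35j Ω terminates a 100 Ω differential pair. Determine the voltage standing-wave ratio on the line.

Γ = (Z_L − Z_0)/(Z_L + Z_0) = (0 + j35)/(200 + j35)
|Γ| = 35/203 = 0.172
VSWR = (1 + |Γ|)/(1 − |Γ|) = 1.17/0.828

VSWR ≈ 1.42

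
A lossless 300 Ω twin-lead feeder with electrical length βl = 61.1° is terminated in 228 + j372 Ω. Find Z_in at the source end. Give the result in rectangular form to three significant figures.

tan(βl) = tan(61.1°) = 1.81
Z_in = Z_0·(Z_L + jZ_0·tanβl)/(Z_0 + jZ_L·tanβl)
     = 300·(228 + j915)/(-374 + j413)

Z_in ≈ 283 − j422 Ω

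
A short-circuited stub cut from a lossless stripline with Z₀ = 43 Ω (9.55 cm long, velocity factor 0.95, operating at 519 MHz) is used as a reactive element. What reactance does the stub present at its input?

X_in ≈ 83 Ω (inductive)

λ = v/f = 0.95·c / 519 MHz = 0.549 m
βl = 2π·l/λ = 2π × 0.174 = 62.6°
tan(βl) = 1.93
For a short-circuited stub, Z_in = jZ_0·tan(βl)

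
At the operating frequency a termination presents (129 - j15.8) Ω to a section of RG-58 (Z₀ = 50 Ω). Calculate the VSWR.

VSWR ≈ 2.63

Γ = (Z_L − Z_0)/(Z_L + Z_0) = (79 − j15.8)/(179 − j15.8)
|Γ| = 80.6/180 = 0.448
VSWR = (1 + |Γ|)/(1 − |Γ|) = 1.45/0.552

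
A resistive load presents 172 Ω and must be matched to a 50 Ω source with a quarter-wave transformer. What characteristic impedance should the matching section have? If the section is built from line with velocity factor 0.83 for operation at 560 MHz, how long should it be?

Z_qwt = √(Z_0·R_L) = √(50 × 172) = √8600
λ = 0.83·c/f = 0.445 m, so l = λ/4 = 0.111 m

Z_qwt ≈ 92.7 Ω; length ≈ 11.1 cm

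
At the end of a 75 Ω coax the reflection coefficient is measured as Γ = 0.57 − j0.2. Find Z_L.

Z_L = Z_0·(1 + Γ)/(1 − Γ) = 75·(1.57 − j0.2)/(0.43 + j0.2)

Z_L ≈ 212 − j133 Ω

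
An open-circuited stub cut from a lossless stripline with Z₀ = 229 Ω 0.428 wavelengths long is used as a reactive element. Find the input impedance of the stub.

Z_in ≈ +j471 Ω

βl = 2π × 0.428 = 154°
tan(βl) = -0.486
For an open-circuited stub, Z_in = −jZ_0·cot(βl) = −jZ_0/tan(βl)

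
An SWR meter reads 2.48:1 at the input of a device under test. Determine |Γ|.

|Γ| = (S − 1)/(S + 1) = (2.48 − 1)/(2.48 + 1) = 1.48/3.48

|Γ| ≈ 0.425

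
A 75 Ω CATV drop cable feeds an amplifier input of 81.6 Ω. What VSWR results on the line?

VSWR ≈ 1.09

Γ = (81.6 − 75)/(81.6 + 75) = 0.0421
VSWR = (1 + 0.0421)/(1 − 0.0421)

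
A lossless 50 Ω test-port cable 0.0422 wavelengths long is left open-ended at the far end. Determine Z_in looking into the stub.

Z_in ≈ −j184 Ω

βl = 2π × 0.0422 = 15.2°
tan(βl) = 0.272
For an open-ended stub, Z_in = −jZ_0·cot(βl) = −jZ_0/tan(βl)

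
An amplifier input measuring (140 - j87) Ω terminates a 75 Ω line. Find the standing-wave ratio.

VSWR ≈ 2.76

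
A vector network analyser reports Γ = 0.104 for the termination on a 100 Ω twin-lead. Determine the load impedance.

Z_L = Z_0·(1 + Γ)/(1 − Γ) = 100·(1.1)/(0.896)

Z_L ≈ 123 Ω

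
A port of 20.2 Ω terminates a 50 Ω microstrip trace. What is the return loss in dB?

RL ≈ 7.44 dB

Γ = (20.2 − 50)/(20.2 + 50) = -0.425
RL = −20·log₁₀|Γ| = −20·log₁₀(0.425)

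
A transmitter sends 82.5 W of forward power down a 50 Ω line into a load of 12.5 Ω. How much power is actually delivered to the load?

P_delivered ≈ 52.8 W

Γ = (12.5 − 50)/(12.5 + 50) = -0.6
|Γ|² = 0.36
P_refl = |Γ|²·P_inc = 29.7 W, P_del = (1 − |Γ|²)·P_inc = 52.8 W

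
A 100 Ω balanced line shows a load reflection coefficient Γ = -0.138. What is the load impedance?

Z_L = Z_0·(1 + Γ)/(1 − Γ) = 100·(0.862)/(1.14)

Z_L ≈ 75.7 Ω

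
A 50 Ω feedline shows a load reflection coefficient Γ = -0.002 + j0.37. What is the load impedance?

Z_L ≈ 37.8 + j32.4 Ω

Z_L = Z_0·(1 + Γ)/(1 − Γ) = 50·(0.998 + j0.37)/(1 − j0.37)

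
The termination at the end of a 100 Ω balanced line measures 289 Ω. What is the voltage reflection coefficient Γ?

Γ = (Z_L − Z_0)/(Z_L + Z_0) = (289 − 100)/(289 + 100) = 189/389

Γ = 0.486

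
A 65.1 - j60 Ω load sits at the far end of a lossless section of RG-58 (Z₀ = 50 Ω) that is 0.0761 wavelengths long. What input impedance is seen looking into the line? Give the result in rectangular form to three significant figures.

βl = 2π × 0.0761 = 27.4°
tan(βl) = tan(27.4°) = 0.518
Z_in = Z_0·(Z_L + jZ_0·tanβl)/(Z_0 + jZ_L·tanβl)
     = 50·(65.1 − j34.1)/(81.1 + j33.7)

Z_in ≈ 26.8 − j32.2 Ω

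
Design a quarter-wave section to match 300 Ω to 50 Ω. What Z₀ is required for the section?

Z_qwt = √(Z_0·R_L) = √(50 × 300) = √15000

Z_qwt ≈ 122 Ω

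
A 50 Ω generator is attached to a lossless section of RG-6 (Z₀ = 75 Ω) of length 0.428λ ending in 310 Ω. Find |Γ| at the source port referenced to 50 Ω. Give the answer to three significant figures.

βl = 2π × 0.428 = 154°
tan(βl) = -0.486
Z_in = Z_0·(Z_L + jZ_0·tanβl)/(Z_0 + jZ_L·tanβl) = 76.1 + j116 Ω
Γ_s = (Z_in − Z_s)/(Z_in + Z_s) = (26.1 + j116)/(126 + j116), |Γ_s| = 0.695

|Γ| ≈ 0.695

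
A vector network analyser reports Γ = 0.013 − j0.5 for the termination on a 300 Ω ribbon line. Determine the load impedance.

Z_L ≈ 184 − j245 Ω

Z_L = Z_0·(1 + Γ)/(1 − Γ) = 300·(1.01 − j0.5)/(0.987 + j0.5)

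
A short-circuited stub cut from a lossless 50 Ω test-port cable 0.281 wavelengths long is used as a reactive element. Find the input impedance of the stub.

Z_in ≈ −j253 Ω

βl = 2π × 0.281 = 101°
tan(βl) = -5.07
For a short-circuited stub, Z_in = jZ_0·tan(βl)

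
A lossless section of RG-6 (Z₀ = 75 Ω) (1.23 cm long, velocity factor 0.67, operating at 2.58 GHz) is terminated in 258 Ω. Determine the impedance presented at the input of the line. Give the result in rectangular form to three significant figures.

Z_in ≈ 30 − j43.3 Ω

λ = v/f = 0.67·c / 2.58 GHz = 0.0779 m
βl = 2π·l/λ = 2π × 0.158 = 56.8°
tan(βl) = tan(56.8°) = 1.53
Z_in = Z_0·(Z_L + jZ_0·tanβl)/(Z_0 + jZ_L·tanβl)
     = 75·(258 + j115)/(75 + j395)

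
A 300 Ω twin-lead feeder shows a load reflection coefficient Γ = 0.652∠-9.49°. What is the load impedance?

Z_L = Z_0·(1 + Γ)/(1 − Γ) = 300·(1.64 − j0.107)/(0.357 + j0.107)

Z_L ≈ 1240 − j464 Ω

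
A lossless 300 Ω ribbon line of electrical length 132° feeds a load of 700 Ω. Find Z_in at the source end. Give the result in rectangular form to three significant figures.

Z_in ≈ 203 + j192 Ω

tan(βl) = tan(132°) = -1.11
Z_in = Z_0·(Z_L + jZ_0·tanβl)/(Z_0 + jZ_L·tanβl)
     = 300·(700 − j333)/(300 − j777)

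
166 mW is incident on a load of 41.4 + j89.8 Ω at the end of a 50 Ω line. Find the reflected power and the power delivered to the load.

|Γ| = |(-8.6 + j89.8)/(91.4 + j89.8)| = 0.704
|Γ|² = 0.496
P_refl = |Γ|²·P_inc = 82.3 mW, P_del = (1 − |Γ|²)·P_inc = 83.7 mW

P_reflected ≈ 82.3 mW; P_delivered ≈ 83.7 mW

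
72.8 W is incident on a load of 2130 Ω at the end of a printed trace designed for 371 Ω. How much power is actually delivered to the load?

Γ = (2130 − 371)/(2130 + 371) = 0.703
|Γ|² = 0.495
P_refl = |Γ|²·P_inc = 36 W, P_del = (1 − |Γ|²)·P_inc = 36.8 W

P_delivered ≈ 36.8 W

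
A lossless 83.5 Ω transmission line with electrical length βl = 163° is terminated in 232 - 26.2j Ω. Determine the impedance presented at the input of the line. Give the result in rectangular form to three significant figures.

Z_in ≈ 165 + j97.7 Ω

tan(βl) = tan(163°) = -0.306
Z_in = Z_0·(Z_L + jZ_0·tanβl)/(Z_0 + jZ_L·tanβl)
     = 83.5·(232 − j51.7)/(75.5 − j70.9)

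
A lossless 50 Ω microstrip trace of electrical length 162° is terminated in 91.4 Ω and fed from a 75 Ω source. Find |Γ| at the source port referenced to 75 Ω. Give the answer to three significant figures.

tan(βl) = -0.325
Z_in = Z_0·(Z_L + jZ_0·tanβl)/(Z_0 + jZ_L·tanβl) = 74.7 + j28.1 Ω
Γ_s = (Z_in − Z_s)/(Z_in + Z_s) = (-0.302 + j28.1)/(150 + j28.1), |Γ_s| = 0.185

|Γ| ≈ 0.185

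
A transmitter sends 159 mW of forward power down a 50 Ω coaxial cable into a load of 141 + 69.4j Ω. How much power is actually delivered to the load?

|Γ| = |(91 + j69.4)/(191 + j69.4)| = 0.563
|Γ|² = 0.317
P_refl = |Γ|²·P_inc = 50.4 mW, P_del = (1 − |Γ|²)·P_inc = 109 mW

P_delivered ≈ 109 mW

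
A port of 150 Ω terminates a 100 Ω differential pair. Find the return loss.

Γ = (150 − 100)/(150 + 100) = 0.2
RL = −20·log₁₀|Γ| = −20·log₁₀(0.2)

RL ≈ 14 dB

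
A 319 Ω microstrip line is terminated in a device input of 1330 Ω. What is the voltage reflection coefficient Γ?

Γ = 0.613

Γ = (Z_L − Z_0)/(Z_L + Z_0) = (1330 − 319)/(1330 + 319) = 1011/1649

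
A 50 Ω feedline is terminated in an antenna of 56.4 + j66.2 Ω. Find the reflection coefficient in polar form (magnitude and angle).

Γ ≈ 0.531 ∠ 52.6°

Γ = (Z_L − Z_0)/(Z_L + Z_0) = (6.4 + j66.2)/(106.4 + j66.2)
|Γ| = 66.5/125 = 0.531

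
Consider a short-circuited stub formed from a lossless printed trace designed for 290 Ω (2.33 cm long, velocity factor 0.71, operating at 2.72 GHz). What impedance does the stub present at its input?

λ = v/f = 0.71·c / 2.72 GHz = 0.0783 m
βl = 2π·l/λ = 2π × 0.298 = 107°
tan(βl) = -3.25
For a short-circuited stub, Z_in = jZ_0·tan(βl)

Z_in ≈ −j942 Ω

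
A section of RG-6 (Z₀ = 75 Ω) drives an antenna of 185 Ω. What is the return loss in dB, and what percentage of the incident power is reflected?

RL ≈ 7.47 dB; 17.9% of incident power reflected

Γ = (185 − 75)/(185 + 75) = 0.423
RL = −20·log₁₀(0.423) = 7.47 dB
P_refl/P_inc = |Γ|² = 0.179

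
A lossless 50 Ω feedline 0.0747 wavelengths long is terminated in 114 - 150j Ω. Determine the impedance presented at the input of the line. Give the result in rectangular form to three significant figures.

βl = 2π × 0.0747 = 26.9°
tan(βl) = tan(26.9°) = 0.507
Z_in = Z_0·(Z_L + jZ_0·tanβl)/(Z_0 + jZ_L·tanβl)
     = 50·(114 − j125)/(126 + j57.8)

Z_in ≈ 18.6 − j58 Ω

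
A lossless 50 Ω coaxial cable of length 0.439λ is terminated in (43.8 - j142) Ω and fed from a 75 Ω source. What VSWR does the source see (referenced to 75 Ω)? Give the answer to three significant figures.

βl = 2π × 0.439 = 158°
tan(βl) = -0.403
Z_in = Z_0·(Z_L + jZ_0·tanβl)/(Z_0 + jZ_L·tanβl) = 349 + j267 Ω
Γ_s = (Z_in − Z_s)/(Z_in + Z_s) = (274 + j267)/(424 + j267), |Γ_s| = 0.764
VSWR = (1 + |Γ_s|)/(1 − |Γ_s|)

VSWR ≈ 7.47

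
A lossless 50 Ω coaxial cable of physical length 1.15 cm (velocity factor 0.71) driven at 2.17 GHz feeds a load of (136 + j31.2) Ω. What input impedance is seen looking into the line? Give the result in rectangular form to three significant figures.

λ = v/f = 0.71·c / 2.17 GHz = 0.0982 m
βl = 2π·l/λ = 2π × 0.117 = 42.2°
tan(βl) = tan(42.2°) = 0.906
Z_in = Z_0·(Z_L + jZ_0·tanβl)/(Z_0 + jZ_L·tanβl)
     = 50·(136 + j76.5)/(21.7 + j123)

Z_in ≈ 39.5 − j48.2 Ω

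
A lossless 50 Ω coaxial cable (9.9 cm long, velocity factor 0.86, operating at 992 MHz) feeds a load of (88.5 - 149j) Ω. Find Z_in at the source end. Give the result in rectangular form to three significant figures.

Z_in ≈ 28.2 + j84 Ω

λ = v/f = 0.86·c / 992 MHz = 0.26 m
βl = 2π·l/λ = 2π × 0.381 = 137°
tan(βl) = tan(137°) = -0.931
Z_in = Z_0·(Z_L + jZ_0·tanβl)/(Z_0 + jZ_L·tanβl)
     = 50·(88.5 − j196)/(-88.8 − j82.4)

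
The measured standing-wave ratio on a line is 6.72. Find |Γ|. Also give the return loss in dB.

|Γ| ≈ 0.741; return loss ≈ 2.6 dB

|Γ| = (S − 1)/(S + 1) = (6.72 − 1)/(6.72 + 1) = 5.72/7.72
RL = −20·log₁₀|Γ| = −20·log₁₀(0.741)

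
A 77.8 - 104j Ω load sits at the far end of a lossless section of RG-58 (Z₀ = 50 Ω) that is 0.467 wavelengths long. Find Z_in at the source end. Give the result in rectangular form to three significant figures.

Z_in ≈ 192 − j92 Ω

βl = 2π × 0.467 = 168°
tan(βl) = tan(168°) = -0.21
Z_in = Z_0·(Z_L + jZ_0·tanβl)/(Z_0 + jZ_L·tanβl)
     = 50·(77.8 − j115)/(28.1 − j16.4)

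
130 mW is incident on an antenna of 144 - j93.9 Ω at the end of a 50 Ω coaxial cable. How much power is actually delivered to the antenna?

P_delivered ≈ 80.6 mW

|Γ| = |(94 − j93.9)/(194 − j93.9)| = 0.616
|Γ|² = 0.38
P_refl = |Γ|²·P_inc = 49.4 mW, P_del = (1 − |Γ|²)·P_inc = 80.6 mW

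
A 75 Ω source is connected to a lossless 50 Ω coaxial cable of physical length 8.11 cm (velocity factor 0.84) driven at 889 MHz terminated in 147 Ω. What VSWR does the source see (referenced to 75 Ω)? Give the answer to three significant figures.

λ = v/f = 0.84·c / 889 MHz = 0.283 m
βl = 2π·l/λ = 2π × 0.286 = 103°
tan(βl) = -4.33
Z_in = Z_0·(Z_L + jZ_0·tanβl)/(Z_0 + jZ_L·tanβl) = 17.8 + j10.1 Ω
Γ_s = (Z_in − Z_s)/(Z_in + Z_s) = (-57.2 + j10.1)/(92.8 + j10.1), |Γ_s| = 0.622
VSWR = (1 + |Γ_s|)/(1 − |Γ_s|)

VSWR ≈ 4.29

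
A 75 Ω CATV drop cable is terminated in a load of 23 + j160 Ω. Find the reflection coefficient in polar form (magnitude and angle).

Γ = (Z_L − Z_0)/(Z_L + Z_0) = (-52 + j160)/(98 + j160)
|Γ| = 168/188 = 0.897

Γ ≈ 0.897 ∠ 49.5°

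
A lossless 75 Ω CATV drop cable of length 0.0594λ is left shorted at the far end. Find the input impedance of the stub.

Z_in ≈ +j29.4 Ω

βl = 2π × 0.0594 = 21.4°
tan(βl) = 0.392
For a shorted stub, Z_in = jZ_0·tan(βl)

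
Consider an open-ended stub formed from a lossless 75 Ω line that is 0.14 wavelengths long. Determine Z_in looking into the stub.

Z_in ≈ −j62 Ω

βl = 2π × 0.14 = 50.4°
tan(βl) = 1.21
For an open-ended stub, Z_in = −jZ_0·cot(βl) = −jZ_0/tan(βl)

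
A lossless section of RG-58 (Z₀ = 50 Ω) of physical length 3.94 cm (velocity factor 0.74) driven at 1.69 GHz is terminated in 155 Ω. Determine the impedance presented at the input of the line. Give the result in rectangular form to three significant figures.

Z_in ≈ 17.6 + j14.4 Ω

λ = v/f = 0.74·c / 1.69 GHz = 0.131 m
βl = 2π·l/λ = 2π × 0.3 = 108°
tan(βl) = tan(108°) = -3.08
Z_in = Z_0·(Z_L + jZ_0·tanβl)/(Z_0 + jZ_L·tanβl)
     = 50·(155 − j154)/(50 − j478)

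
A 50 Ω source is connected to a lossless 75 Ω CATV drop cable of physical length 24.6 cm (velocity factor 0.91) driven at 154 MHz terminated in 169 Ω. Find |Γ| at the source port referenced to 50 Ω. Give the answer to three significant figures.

λ = v/f = 0.91·c / 154 MHz = 1.77 m
βl = 2π·l/λ = 2π × 0.139 = 50°
tan(βl) = 1.19
Z_in = Z_0·(Z_L + jZ_0·tanβl)/(Z_0 + jZ_L·tanβl) = 49.9 − j44.4 Ω
Γ_s = (Z_in − Z_s)/(Z_in + Z_s) = (-0.144 − j44.4)/(99.9 − j44.4), |Γ_s| = 0.407

|Γ| ≈ 0.407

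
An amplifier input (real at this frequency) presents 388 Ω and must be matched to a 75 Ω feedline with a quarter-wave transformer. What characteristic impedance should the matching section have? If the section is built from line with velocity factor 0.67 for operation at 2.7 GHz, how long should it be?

Z_qwt = √(Z_0·R_L) = √(75 × 388) = √29100
λ = 0.67·c/f = 0.0744 m, so l = λ/4 = 0.0186 m

Z_qwt ≈ 171 Ω; length ≈ 1.86 cm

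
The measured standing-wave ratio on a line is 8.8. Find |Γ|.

|Γ| = (S − 1)/(S + 1) = (8.8 − 1)/(8.8 + 1) = 7.8/9.8

|Γ| ≈ 0.796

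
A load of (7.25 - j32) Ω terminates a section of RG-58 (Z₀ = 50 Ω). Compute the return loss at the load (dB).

RL ≈ 1.79 dB

Γ = (-42.75 − j32)/(57.25 − j32), |Γ| = 0.814
RL = −20·log₁₀|Γ| = −20·log₁₀(0.814)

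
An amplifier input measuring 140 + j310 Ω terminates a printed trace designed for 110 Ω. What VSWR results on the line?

VSWR ≈ 8.18

Γ = (Z_L − Z_0)/(Z_L + Z_0) = (30 + j310)/(250 + j310)
|Γ| = 311/398 = 0.782
VSWR = (1 + |Γ|)/(1 − |Γ|) = 1.78/0.218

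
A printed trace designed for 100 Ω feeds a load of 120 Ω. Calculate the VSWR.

VSWR ≈ 1.2

Γ = (120 − 100)/(120 + 100) = 0.0909
VSWR = (1 + 0.0909)/(1 − 0.0909)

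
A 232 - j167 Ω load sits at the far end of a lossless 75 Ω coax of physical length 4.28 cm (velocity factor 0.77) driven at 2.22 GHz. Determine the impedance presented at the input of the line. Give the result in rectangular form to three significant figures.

Z_in ≈ 83.3 + j137 Ω

λ = v/f = 0.77·c / 2.22 GHz = 0.104 m
βl = 2π·l/λ = 2π × 0.411 = 148°
tan(βl) = tan(148°) = -0.623
Z_in = Z_0·(Z_L + jZ_0·tanβl)/(Z_0 + jZ_L·tanβl)
     = 75·(232 − j214)/(-29 − j145)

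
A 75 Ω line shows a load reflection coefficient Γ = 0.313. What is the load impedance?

Z_L ≈ 143 Ω

Z_L = Z_0·(1 + Γ)/(1 − Γ) = 75·(1.31)/(0.687)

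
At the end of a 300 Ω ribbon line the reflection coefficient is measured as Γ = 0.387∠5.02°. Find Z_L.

Z_L = Z_0·(1 + Γ)/(1 − Γ) = 300·(1.39 + j0.0339)/(0.614 − j0.0339)

Z_L ≈ 673 + j53.6 Ω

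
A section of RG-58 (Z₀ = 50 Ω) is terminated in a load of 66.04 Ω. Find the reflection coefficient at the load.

Γ = (Z_L − Z_0)/(Z_L + Z_0) = (66.04 − 50)/(66.04 + 50) = 16.04/116

Γ = 0.138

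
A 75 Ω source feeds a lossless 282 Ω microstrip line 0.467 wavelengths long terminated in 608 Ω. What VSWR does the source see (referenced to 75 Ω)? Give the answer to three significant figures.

VSWR ≈ 7.85

βl = 2π × 0.467 = 168°
tan(βl) = -0.21
Z_in = Z_0·(Z_L + jZ_0·tanβl)/(Z_0 + jZ_L·tanβl) = 527 + j180 Ω
Γ_s = (Z_in − Z_s)/(Z_in + Z_s) = (452 + j180)/(602 + j180), |Γ_s| = 0.774
VSWR = (1 + |Γ_s|)/(1 − |Γ_s|)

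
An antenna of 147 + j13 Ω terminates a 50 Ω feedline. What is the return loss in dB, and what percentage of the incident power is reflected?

RL ≈ 6.1 dB; 24.6% of incident power reflected

Γ = (97 + j13)/(197 + j13), |Γ| = 0.496
RL = −20·log₁₀(0.496) = 6.1 dB
P_refl/P_inc = |Γ|² = 0.246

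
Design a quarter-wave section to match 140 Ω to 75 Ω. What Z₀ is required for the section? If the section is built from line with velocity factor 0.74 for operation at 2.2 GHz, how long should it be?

Z_qwt = √(Z_0·R_L) = √(75 × 140) = √10500
λ = 0.74·c/f = 0.101 m, so l = λ/4 = 0.0252 m

Z_qwt ≈ 102 Ω; length ≈ 2.52 cm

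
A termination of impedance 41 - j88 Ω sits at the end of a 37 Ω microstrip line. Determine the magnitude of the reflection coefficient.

|Γ| ≈ 0.749

Γ = (Z_L − Z_0)/(Z_L + Z_0) = (4 − j88)/(78 − j88)
|Γ| = 88.1/118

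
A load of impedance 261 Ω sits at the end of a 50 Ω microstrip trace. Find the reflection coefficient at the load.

Γ = 0.678

Γ = (Z_L − Z_0)/(Z_L + Z_0) = (261 − 50)/(261 + 50) = 211/311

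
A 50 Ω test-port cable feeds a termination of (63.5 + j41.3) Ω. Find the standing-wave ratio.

VSWR ≈ 2.12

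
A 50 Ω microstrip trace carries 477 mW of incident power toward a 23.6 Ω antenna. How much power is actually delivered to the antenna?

P_delivered ≈ 416 mW

Γ = (23.6 − 50)/(23.6 + 50) = -0.359
|Γ|² = 0.129
P_refl = |Γ|²·P_inc = 61.4 mW, P_del = (1 − |Γ|²)·P_inc = 416 mW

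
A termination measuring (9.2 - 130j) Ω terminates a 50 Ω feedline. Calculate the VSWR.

VSWR ≈ 42.3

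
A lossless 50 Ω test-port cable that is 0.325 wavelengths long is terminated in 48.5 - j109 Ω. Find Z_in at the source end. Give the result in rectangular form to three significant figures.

Z_in ≈ 16.4 + j53.7 Ω

βl = 2π × 0.325 = 117°
tan(βl) = tan(117°) = -1.96
Z_in = Z_0·(Z_L + jZ_0·tanβl)/(Z_0 + jZ_L·tanβl)
     = 50·(48.5 − j207)/(-164 − j95.2)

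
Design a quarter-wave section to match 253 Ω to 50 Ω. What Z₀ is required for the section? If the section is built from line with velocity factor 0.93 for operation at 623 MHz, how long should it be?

Z_qwt = √(Z_0·R_L) = √(50 × 253) = √12650
λ = 0.93·c/f = 0.448 m, so l = λ/4 = 0.112 m

Z_qwt ≈ 112 Ω; length ≈ 11.2 cm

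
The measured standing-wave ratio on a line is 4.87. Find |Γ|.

|Γ| = (S − 1)/(S + 1) = (4.87 − 1)/(4.87 + 1) = 3.87/5.87

|Γ| ≈ 0.659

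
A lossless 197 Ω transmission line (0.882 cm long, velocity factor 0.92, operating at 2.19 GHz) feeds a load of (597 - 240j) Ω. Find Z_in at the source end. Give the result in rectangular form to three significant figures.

Z_in ≈ 162 − j240 Ω

λ = v/f = 0.92·c / 2.19 GHz = 0.126 m
βl = 2π·l/λ = 2π × 0.07 = 25.2°
tan(βl) = tan(25.2°) = 0.47
Z_in = Z_0·(Z_L + jZ_0·tanβl)/(Z_0 + jZ_L·tanβl)
     = 197·(597 − j147)/(310 + j281)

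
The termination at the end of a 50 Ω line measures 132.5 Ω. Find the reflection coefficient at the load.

Γ = 0.452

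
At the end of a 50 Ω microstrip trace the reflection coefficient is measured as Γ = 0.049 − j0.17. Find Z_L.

Z_L = Z_0·(1 + Γ)/(1 − Γ) = 50·(1.05 − j0.17)/(0.951 + j0.17)

Z_L ≈ 51.9 − j18.2 Ω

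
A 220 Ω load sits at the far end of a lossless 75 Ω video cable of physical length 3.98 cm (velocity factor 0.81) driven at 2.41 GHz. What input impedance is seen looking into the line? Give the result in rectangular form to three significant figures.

λ = v/f = 0.81·c / 2.41 GHz = 0.101 m
βl = 2π·l/λ = 2π × 0.395 = 142°
tan(βl) = tan(142°) = -0.778
Z_in = Z_0·(Z_L + jZ_0·tanβl)/(Z_0 + jZ_L·tanβl)
     = 75·(220 − j58.4)/(75 − j171)

Z_in ≈ 56.9 + j71.4 Ω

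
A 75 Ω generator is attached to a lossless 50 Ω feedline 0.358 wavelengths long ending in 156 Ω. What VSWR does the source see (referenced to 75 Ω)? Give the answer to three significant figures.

VSWR ≈ 3.7

βl = 2π × 0.358 = 129°
tan(βl) = -1.24
Z_in = Z_0·(Z_L + jZ_0·tanβl)/(Z_0 + jZ_L·tanβl) = 24.8 + j33.9 Ω
Γ_s = (Z_in − Z_s)/(Z_in + Z_s) = (-50.2 + j33.9)/(99.8 + j33.9), |Γ_s| = 0.575
VSWR = (1 + |Γ_s|)/(1 − |Γ_s|)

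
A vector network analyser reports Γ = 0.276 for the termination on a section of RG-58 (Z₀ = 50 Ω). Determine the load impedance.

Z_L = Z_0·(1 + Γ)/(1 − Γ) = 50·(1.28)/(0.724)

Z_L ≈ 88.1 Ω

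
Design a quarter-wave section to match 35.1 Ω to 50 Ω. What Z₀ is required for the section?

Z_qwt ≈ 41.9 Ω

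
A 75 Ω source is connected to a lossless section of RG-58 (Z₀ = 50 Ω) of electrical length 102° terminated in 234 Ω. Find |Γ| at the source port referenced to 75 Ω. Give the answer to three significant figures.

|Γ| ≈ 0.745

tan(βl) = -4.7
Z_in = Z_0·(Z_L + jZ_0·tanβl)/(Z_0 + jZ_L·tanβl) = 11.1 + j10.1 Ω
Γ_s = (Z_in − Z_s)/(Z_in + Z_s) = (-63.9 + j10.1)/(86.1 + j10.1), |Γ_s| = 0.745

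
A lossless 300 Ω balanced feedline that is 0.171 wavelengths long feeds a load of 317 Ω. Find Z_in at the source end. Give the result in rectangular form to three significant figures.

βl = 2π × 0.171 = 61.6°
tan(βl) = tan(61.6°) = 1.85
Z_in = Z_0·(Z_L + jZ_0·tanβl)/(Z_0 + jZ_L·tanβl)
     = 300·(317 + j554)/(300 + j585)

Z_in ≈ 291 − j13.4 Ω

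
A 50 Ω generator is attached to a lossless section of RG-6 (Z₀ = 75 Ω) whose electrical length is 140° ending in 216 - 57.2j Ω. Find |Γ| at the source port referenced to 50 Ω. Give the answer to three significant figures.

tan(βl) = -0.839
Z_in = Z_0·(Z_L + jZ_0·tanβl)/(Z_0 + jZ_L·tanβl) = 61.7 + j80.2 Ω
Γ_s = (Z_in − Z_s)/(Z_in + Z_s) = (11.7 + j80.2)/(112 + j80.2), |Γ_s| = 0.589

|Γ| ≈ 0.589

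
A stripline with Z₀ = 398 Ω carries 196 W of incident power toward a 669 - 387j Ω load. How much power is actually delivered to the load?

|Γ| = |(271 − j387)/(1067 − j387)| = 0.416
|Γ|² = 0.173
P_refl = |Γ|²·P_inc = 34 W, P_del = (1 − |Γ|²)·P_inc = 162 W

P_delivered ≈ 162 W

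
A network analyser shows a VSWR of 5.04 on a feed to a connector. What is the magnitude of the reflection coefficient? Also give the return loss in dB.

|Γ| ≈ 0.669; return loss ≈ 3.49 dB

|Γ| = (S − 1)/(S + 1) = (5.04 − 1)/(5.04 + 1) = 4.04/6.04
RL = −20·log₁₀|Γ| = −20·log₁₀(0.669)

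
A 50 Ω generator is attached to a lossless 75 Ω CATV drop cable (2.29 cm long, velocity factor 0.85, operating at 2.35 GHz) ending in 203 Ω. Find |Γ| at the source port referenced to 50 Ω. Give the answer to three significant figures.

|Γ| ≈ 0.325

λ = v/f = 0.85·c / 2.35 GHz = 0.109 m
βl = 2π·l/λ = 2π × 0.211 = 76°
tan(βl) = 4
Z_in = Z_0·(Z_L + jZ_0·tanβl)/(Z_0 + jZ_L·tanβl) = 29.2 − j16 Ω
Γ_s = (Z_in − Z_s)/(Z_in + Z_s) = (-20.8 − j16)/(79.2 − j16), |Γ_s| = 0.325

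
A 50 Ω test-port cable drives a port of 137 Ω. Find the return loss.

RL ≈ 6.65 dB

Γ = (137 − 50)/(137 + 50) = 0.465
RL = −20·log₁₀|Γ| = −20·log₁₀(0.465)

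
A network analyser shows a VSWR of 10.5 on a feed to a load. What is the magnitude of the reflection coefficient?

|Γ| ≈ 0.826

|Γ| = (S − 1)/(S + 1) = (10.5 − 1)/(10.5 + 1) = 9.5/11.5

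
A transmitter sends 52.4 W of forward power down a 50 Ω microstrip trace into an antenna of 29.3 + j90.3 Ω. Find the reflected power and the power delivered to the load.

P_reflected ≈ 31.1 W; P_delivered ≈ 21.3 W

|Γ| = |(-20.7 + j90.3)/(79.3 + j90.3)| = 0.771
|Γ|² = 0.594
P_refl = |Γ|²·P_inc = 31.1 W, P_del = (1 − |Γ|²)·P_inc = 21.3 W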